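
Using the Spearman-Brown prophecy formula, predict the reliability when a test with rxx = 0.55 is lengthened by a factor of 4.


r_new = (n * rxx) / (1 + (n-1) * rxx)
r_new = (4 * 0.55) / (1 + 3 * 0.55)
r_new = 2.2 / 2.65
r_new = 0.8302

0.8302


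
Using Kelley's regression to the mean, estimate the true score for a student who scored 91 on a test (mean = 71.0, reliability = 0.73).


T_est = rxx * X + (1 - rxx) * mean
T_est = 0.73 * 91 + 0.27 * 71.0
T_est = 66.43 + 19.17
T_est = 85.6

85.6


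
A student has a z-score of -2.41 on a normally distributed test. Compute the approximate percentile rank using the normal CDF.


CDF(z) = 0.5 * (1 + erf(z/sqrt(2)))
erf(-1.7041) = -0.984
CDF = 0.008
Percentile rank = 0.008 * 100 = 0.8

0.8


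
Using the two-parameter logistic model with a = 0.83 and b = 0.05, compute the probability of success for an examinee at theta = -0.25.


a*(theta - b) = 0.83 * (-0.25 - 0.05) = -0.249
exp(--0.249) = 1.2827
P = 1 / (1 + 1.2827)
P = 0.4381

0.4381


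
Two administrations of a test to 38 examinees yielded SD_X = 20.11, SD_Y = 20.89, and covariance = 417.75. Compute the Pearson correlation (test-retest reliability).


r = cov(X,Y) / (SD_X * SD_Y)
r = 417.75 / (20.11 * 20.89)
r = 417.75 / 420.0979
r = 0.9944

0.9944


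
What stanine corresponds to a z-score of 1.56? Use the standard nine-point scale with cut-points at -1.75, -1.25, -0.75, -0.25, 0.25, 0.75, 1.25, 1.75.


Stanine boundaries: [-1.75, -1.25, -0.75, -0.25, 0.25, 0.75, 1.25, 1.75]
z = 1.56
Check each boundary:
  z >= -1.75 -> could be stanine 2
  z >= -1.25 -> could be stanine 3
  z >= -0.75 -> could be stanine 4
  z >= -0.25 -> could be stanine 5
  z >= 0.25 -> could be stanine 6
  z >= 0.75 -> could be stanine 7
  z >= 1.25 -> could be stanine 8
  z < 1.75
Highest qualifying boundary gives stanine = 8

8


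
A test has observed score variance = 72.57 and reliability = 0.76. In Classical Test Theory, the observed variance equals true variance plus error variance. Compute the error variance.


var_true = rxx * var_obs = 0.76 * 72.57 = 55.1532
var_error = var_obs - var_true
var_error = 72.57 - 55.1532
var_error = 17.4168

17.4168


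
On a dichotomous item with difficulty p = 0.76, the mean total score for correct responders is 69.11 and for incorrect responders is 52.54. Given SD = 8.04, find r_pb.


q = 1 - p = 0.24
rpb = ((M1 - M0) / SD) * sqrt(p * q)
rpb = ((69.11 - 52.54) / 8.04) * sqrt(0.76 * 0.24)
rpb = 0.8802

0.8802


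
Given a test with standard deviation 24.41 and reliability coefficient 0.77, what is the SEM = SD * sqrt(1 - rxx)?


SEM = SD * sqrt(1 - rxx)
SEM = 24.41 * sqrt(1 - 0.77)
SEM = 24.41 * sqrt(0.23) = 24.41 * 0.479583
SEM = 11.7066

11.7066


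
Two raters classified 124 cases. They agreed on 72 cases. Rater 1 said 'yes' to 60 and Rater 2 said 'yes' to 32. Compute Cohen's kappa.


P_o = 72/124 = 0.580645
P_e = (60*32 + 64*92) / 15376 = 0.507804
kappa = (P_o - P_e) / (1 - P_e)
kappa = (0.580645 - 0.507804) / (1 - 0.507804)
kappa = 0.148

0.148


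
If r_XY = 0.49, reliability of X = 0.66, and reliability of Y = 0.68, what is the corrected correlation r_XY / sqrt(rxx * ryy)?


r_corrected = rxy / sqrt(rxx * ryy)
= 0.49 / sqrt(0.66 * 0.68)
= 0.49 / sqrt(0.4488)
= 0.49 / 0.669925
r_corrected = 0.7314

0.7314


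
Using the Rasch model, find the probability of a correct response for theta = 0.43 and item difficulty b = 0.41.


theta - b = 0.43 - 0.41 = 0.02
exp(-(theta - b)) = exp(-0.02) = 0.9802
P = 1 / (1 + 0.9802)
P = 0.505

0.505


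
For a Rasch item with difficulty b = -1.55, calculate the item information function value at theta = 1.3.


P = 1/(1+exp(-(1.3--1.55))) = 0.9453
I = P*(1-P) = 0.9453 * 0.0547
I = 0.0517

0.0517


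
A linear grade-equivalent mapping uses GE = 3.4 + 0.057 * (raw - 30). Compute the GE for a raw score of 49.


raw - median = 49 - 30 = 19
slope * diff = 0.057 * 19 = 1.083
GE = 3.4 + 1.083
GE = 4.483

4.483


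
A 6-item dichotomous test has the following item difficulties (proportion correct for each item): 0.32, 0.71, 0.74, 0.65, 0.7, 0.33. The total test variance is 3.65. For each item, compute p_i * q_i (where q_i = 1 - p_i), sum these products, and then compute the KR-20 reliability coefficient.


For each item, compute p_i * q_i:
  Item 1: 0.32 * 0.68 = 0.2176
  Item 2: 0.71 * 0.29 = 0.2059
  Item 3: 0.74 * 0.26 = 0.1924
  Item 4: 0.65 * 0.35 = 0.2275
  Item 5: 0.7 * 0.3 = 0.21
  Item 6: 0.33 * 0.67 = 0.2211
Sum(p_i * q_i) = 0.2176 + 0.2059 + 0.1924 + 0.2275 + 0.21 + 0.2211 = 1.2745
KR-20 = (k/(k-1)) * (1 - Sum(p_i*q_i) / Var_total)
= (6/5) * (1 - 1.2745/3.65)
= 1.2 * 0.6508
KR-20 = 0.781

0.781


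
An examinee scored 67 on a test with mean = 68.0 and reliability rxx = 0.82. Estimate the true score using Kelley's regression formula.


T_est = rxx * X + (1 - rxx) * mean
T_est = 0.82 * 67 + 0.18 * 68.0
T_est = 54.94 + 12.24
T_est = 67.18

67.18


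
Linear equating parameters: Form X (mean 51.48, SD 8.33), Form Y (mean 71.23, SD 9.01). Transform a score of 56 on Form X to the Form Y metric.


slope = SD_Y / SD_X = 9.01 / 8.33 ~ 1.0816
intercept = mean_Y - slope * mean_X = 71.23 - (9.01 / 8.33) * 51.48 ~ 15.5476
Y = slope * X + intercept. To avoid rounding drift from the rounded slope/intercept, evaluate the equivalent form Y = mean_Y + SD_Y * (X - mean_X) / SD_X at full precision:
Y = 71.23 + 9.01 * (56 - 51.48) / 8.33
Y = 71.23 + 9.01 * 4.52 / 8.33
Y = 71.23 + 40.7252 / 8.33
Y = 71.23 + 4.889
Y = 76.119

76.119


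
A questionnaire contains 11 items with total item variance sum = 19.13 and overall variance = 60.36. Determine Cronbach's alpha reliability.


alpha = (k/(k-1)) * (1 - sum(si^2)/s_total^2)
= (11/10) * (1 - 19.13/60.36)
alpha = 0.7514

0.7514


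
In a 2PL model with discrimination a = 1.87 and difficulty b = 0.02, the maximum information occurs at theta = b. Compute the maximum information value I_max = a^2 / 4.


For 2PL, max info at theta = b = 0.02
I_max = a^2 / 4 = 1.87^2 / 4
= 3.4969 / 4
I_max = 0.8742

0.8742


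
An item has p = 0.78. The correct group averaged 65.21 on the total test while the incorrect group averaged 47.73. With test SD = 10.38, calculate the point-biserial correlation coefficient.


q = 1 - p = 0.22
rpb = ((M1 - M0) / SD) * sqrt(p * q)
rpb = ((65.21 - 47.73) / 10.38) * sqrt(0.78 * 0.22)
rpb = 0.6976

0.6976


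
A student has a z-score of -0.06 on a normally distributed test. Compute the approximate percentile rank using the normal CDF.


CDF(z) = 0.5 * (1 + erf(z/sqrt(2)))
erf(-0.0424) = -0.0478
CDF = 0.4761
Percentile rank = 0.4761 * 100 = 47.61

47.61


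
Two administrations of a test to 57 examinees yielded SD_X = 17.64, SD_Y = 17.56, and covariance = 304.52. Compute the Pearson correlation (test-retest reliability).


r = cov(X,Y) / (SD_X * SD_Y)
r = 304.52 / (17.64 * 17.56)
r = 304.52 / 309.7584
r = 0.9831

0.9831


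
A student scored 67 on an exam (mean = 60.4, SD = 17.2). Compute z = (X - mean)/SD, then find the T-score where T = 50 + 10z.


z = (X - mean) / SD = (67 - 60.4) / 17.2
z = 6.6 / 17.2
z = 0.3837
T-score = T = 50 + 10z
Carry z at full precision (z = 6.6 / 17.2) into the conversion:
T-score = 50 + 10 * (6.6 / 17.2) = 50 + 66 / 17.2
T-score = 50 + 3.8372
T-score = 53.8372

53.8372


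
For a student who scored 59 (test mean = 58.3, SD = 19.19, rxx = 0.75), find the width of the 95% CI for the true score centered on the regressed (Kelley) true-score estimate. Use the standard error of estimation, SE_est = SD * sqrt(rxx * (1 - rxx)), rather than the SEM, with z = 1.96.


True score estimate = 0.75*59 + 0.25*58.3 = 58.825
SE_est = SD * sqrt(rxx * (1 - rxx)) = 19.19 * sqrt(0.75 * 0.25) = 19.19 * sqrt(0.1875) = 8.309514
CI = T_est +/- z * SE_est, so width = 2 * z * SE_est = 2 * 1.96 * 8.309514
Width = 32.5733

32.5733


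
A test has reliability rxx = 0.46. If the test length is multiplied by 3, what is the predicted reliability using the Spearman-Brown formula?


r_new = (n * rxx) / (1 + (n-1) * rxx)
r_new = (3 * 0.46) / (1 + 2 * 0.46)
r_new = 1.38 / 1.92
r_new = 0.7188

0.7188


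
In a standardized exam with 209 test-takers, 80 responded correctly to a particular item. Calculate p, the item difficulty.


Item difficulty p = number correct / total examinees
p = 80 / 209
p = 0.3828

0.3828


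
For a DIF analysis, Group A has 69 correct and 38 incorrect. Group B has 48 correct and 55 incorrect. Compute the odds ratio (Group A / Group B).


Odds_A = 69/38 = 1.8158
Odds_B = 48/55 = 0.8727
OR = Odds_A / Odds_B = 1.8158 / 0.8727
Exactly, OR = (69 * 55) / (38 * 48) = 3795 / 1824
OR = 2.0806

2.0806


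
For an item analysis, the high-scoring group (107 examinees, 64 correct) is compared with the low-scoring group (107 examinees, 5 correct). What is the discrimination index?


p_upper = 64/107 = 0.5981
p_lower = 5/107 = 0.0467
D = 0.5981 - 0.0467 = 0.5514

0.5514


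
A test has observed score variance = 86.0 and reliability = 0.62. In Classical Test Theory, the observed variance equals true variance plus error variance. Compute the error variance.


var_true = rxx * var_obs = 0.62 * 86.0 = 53.32
var_error = var_obs - var_true
var_error = 86.0 - 53.32
var_error = 32.68

32.68


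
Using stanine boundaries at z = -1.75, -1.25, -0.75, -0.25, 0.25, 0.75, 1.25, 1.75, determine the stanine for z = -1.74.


Stanine boundaries: [-1.75, -1.25, -0.75, -0.25, 0.25, 0.75, 1.25, 1.75]
z = -1.74
Check each boundary:
  z >= -1.75 -> could be stanine 2
  z < -1.25
  z < -0.75
  z < -0.25
  z < 0.25
  z < 0.75
  z < 1.25
  z < 1.75
Highest qualifying boundary gives stanine = 2

2


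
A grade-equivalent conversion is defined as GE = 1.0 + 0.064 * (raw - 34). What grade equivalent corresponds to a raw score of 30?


raw - median = 30 - 34 = -4
slope * diff = 0.064 * -4 = -0.256
GE = 1.0 + -0.256
GE = 0.744

0.744


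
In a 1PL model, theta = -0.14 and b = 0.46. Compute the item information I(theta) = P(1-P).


P = 1/(1+exp(-(-0.14-0.46))) = 0.3543
I = P*(1-P) = 0.3543 * 0.6457
I = 0.2288

0.2288


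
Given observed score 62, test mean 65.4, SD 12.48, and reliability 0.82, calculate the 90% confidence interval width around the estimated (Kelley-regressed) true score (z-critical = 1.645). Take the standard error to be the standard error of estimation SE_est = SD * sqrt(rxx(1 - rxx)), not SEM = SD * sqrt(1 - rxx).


True score estimate = 0.82*62 + 0.18*65.4 = 62.612
SE_est = SD * sqrt(rxx * (1 - rxx)) = 12.48 * sqrt(0.82 * 0.18) = 12.48 * sqrt(0.1476) = 4.794659
CI = T_est +/- z * SE_est, so width = 2 * z * SE_est = 2 * 1.645 * 4.794659
Width = 15.7744

15.7744


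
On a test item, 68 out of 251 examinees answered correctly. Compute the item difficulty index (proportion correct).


Item difficulty p = number correct / total examinees
p = 68 / 251
p = 0.2709

0.2709


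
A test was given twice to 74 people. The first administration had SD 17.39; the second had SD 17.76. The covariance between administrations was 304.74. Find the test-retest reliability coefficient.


r = cov(X,Y) / (SD_X * SD_Y)
r = 304.74 / (17.39 * 17.76)
r = 304.74 / 308.8464
r = 0.9867

0.9867


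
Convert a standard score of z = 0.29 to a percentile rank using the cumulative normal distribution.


CDF(z) = 0.5 * (1 + erf(z/sqrt(2)))
erf(0.2051) = 0.2282
CDF = 0.6141
Percentile rank = 0.6141 * 100 = 61.41

61.41


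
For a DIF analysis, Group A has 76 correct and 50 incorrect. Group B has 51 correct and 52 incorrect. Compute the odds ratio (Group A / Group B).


Odds_A = 76/50 = 1.52
Odds_B = 51/52 = 0.9808
OR = Odds_A / Odds_B = 1.52 / 0.9808
Exactly, OR = (76 * 52) / (50 * 51) = 3952 / 2550
OR = 1.5498

1.5498


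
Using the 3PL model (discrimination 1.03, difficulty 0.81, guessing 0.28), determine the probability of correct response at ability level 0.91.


logit = 1.03*(0.91 - 0.81) = 0.103
P* = 1/(1 + exp(-0.103)) = 0.5257
P = 0.28 + (1 - 0.28) * 0.5257
P = 0.6585

0.6585


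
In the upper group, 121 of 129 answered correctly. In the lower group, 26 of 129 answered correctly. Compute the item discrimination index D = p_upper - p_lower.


p_upper = 121/129 = 0.938
p_lower = 26/129 = 0.2016
D = 0.938 - 0.2016 = 0.7364

0.7364


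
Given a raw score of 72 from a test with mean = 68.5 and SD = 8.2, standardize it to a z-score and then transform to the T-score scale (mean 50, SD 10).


z = (X - mean) / SD = (72 - 68.5) / 8.2
z = 3.5 / 8.2
z = 0.4268
T-score = T = 50 + 10z
Carry z at full precision (z = 3.5 / 8.2) into the conversion:
T-score = 50 + 10 * (3.5 / 8.2) = 50 + 35 / 8.2
T-score = 50 + 4.2683
T-score = 54.2683

54.2683


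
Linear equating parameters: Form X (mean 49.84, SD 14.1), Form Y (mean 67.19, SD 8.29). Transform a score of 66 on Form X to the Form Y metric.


slope = SD_Y / SD_X = 8.29 / 14.1 ~ 0.5879
intercept = mean_Y - slope * mean_X = 67.19 - (8.29 / 14.1) * 49.84 ~ 37.8869
Y = slope * X + intercept. To avoid rounding drift from the rounded slope/intercept, evaluate the equivalent form Y = mean_Y + SD_Y * (X - mean_X) / SD_X at full precision:
Y = 67.19 + 8.29 * (66 - 49.84) / 14.1
Y = 67.19 + 8.29 * 16.16 / 14.1
Y = 67.19 + 133.9664 / 14.1
Y = 67.19 + 9.5012
Y = 76.6912

76.6912


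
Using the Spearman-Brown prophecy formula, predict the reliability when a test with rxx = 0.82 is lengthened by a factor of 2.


r_new = (n * rxx) / (1 + (n-1) * rxx)
r_new = (2 * 0.82) / (1 + 1 * 0.82)
r_new = 1.64 / 1.82
r_new = 0.9011

0.9011


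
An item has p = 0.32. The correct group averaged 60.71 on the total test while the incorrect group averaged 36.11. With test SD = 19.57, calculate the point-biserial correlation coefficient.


q = 1 - p = 0.68
rpb = ((M1 - M0) / SD) * sqrt(p * q)
rpb = ((60.71 - 36.11) / 19.57) * sqrt(0.32 * 0.68)
rpb = 0.5864

0.5864


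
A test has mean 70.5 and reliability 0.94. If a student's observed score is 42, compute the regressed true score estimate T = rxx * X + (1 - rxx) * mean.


T_est = rxx * X + (1 - rxx) * mean
T_est = 0.94 * 42 + 0.06 * 70.5
T_est = 39.48 + 4.23
T_est = 43.71

43.71


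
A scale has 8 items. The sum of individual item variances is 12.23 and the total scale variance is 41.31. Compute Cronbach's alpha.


alpha = (k/(k-1)) * (1 - sum(si^2)/s_total^2)
= (8/7) * (1 - 12.23/41.31)
alpha = 0.8045

0.8045


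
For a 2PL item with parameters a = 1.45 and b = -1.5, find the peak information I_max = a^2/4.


For 2PL, max info at theta = b = -1.5
I_max = a^2 / 4 = 1.45^2 / 4
= 2.1025 / 4
I_max = 0.5256

0.5256


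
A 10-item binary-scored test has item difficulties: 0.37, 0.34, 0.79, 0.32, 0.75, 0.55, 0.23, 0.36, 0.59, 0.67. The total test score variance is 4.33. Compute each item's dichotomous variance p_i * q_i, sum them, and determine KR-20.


For each item, compute p_i * q_i:
  Item 1: 0.37 * 0.63 = 0.2331
  Item 2: 0.34 * 0.66 = 0.2244
  Item 3: 0.79 * 0.21 = 0.1659
  Item 4: 0.32 * 0.68 = 0.2176
  Item 5: 0.75 * 0.25 = 0.1875
  Item 6: 0.55 * 0.45 = 0.2475
  Item 7: 0.23 * 0.77 = 0.1771
  Item 8: 0.36 * 0.64 = 0.2304
  Item 9: 0.59 * 0.41 = 0.2419
  Item 10: 0.67 * 0.33 = 0.2211
Sum(p_i * q_i) = 0.2331 + 0.2244 + 0.1659 + 0.2176 + 0.1875 + 0.2475 + 0.1771 + 0.2304 + 0.2419 + 0.2211 = 2.1465
KR-20 = (k/(k-1)) * (1 - Sum(p_i*q_i) / Var_total)
= (10/9) * (1 - 2.1465/4.33)
= 1.1111 * 0.5043
KR-20 = 0.5603

0.5603


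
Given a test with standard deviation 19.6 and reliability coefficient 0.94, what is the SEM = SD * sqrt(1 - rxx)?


SEM = SD * sqrt(1 - rxx)
SEM = 19.6 * sqrt(1 - 0.94)
SEM = 19.6 * sqrt(0.06) = 19.6 * 0.244949
SEM = 4.801

4.801


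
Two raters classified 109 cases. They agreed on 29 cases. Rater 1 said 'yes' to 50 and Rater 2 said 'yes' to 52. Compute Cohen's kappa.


P_o = 29/109 = 0.266055
P_e = (50*52 + 59*57) / 11881 = 0.501894
kappa = (P_o - P_e) / (1 - P_e)
kappa = (0.266055 - 0.501894) / (1 - 0.501894)
kappa = -0.4735

-0.4735


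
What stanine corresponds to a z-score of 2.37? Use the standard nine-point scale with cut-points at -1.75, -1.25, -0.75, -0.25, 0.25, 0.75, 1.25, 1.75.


Stanine boundaries: [-1.75, -1.25, -0.75, -0.25, 0.25, 0.75, 1.25, 1.75]
z = 2.37
Check each boundary:
  z >= -1.75 -> could be stanine 2
  z >= -1.25 -> could be stanine 3
  z >= -0.75 -> could be stanine 4
  z >= -0.25 -> could be stanine 5
  z >= 0.25 -> could be stanine 6
  z >= 0.75 -> could be stanine 7
  z >= 1.25 -> could be stanine 8
  z >= 1.75 -> could be stanine 9
Highest qualifying boundary gives stanine = 9

9


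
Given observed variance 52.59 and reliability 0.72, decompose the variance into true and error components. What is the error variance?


var_true = rxx * var_obs = 0.72 * 52.59 = 37.8648
var_error = var_obs - var_true
var_error = 52.59 - 37.8648
var_error = 14.7252

14.7252


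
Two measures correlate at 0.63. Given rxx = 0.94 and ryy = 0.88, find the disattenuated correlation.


r_corrected = rxy / sqrt(rxx * ryy)
= 0.63 / sqrt(0.94 * 0.88)
= 0.63 / sqrt(0.8272)
= 0.63 / 0.909505
r_corrected = 0.6927

0.6927


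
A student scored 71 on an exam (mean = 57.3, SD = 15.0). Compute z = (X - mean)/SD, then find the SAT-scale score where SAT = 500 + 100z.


z = (X - mean) / SD = (71 - 57.3) / 15.0
z = 13.7 / 15.0
z = 0.9133
SAT-scale = SAT = 500 + 100z
Carry z at full precision (z = 13.7 / 15.0) into the conversion:
SAT-scale = 500 + 100 * (13.7 / 15.0) = 500 + 1370 / 15.0
SAT-scale = 500 + 91.3333
SAT-scale = 591.3333

591.3333


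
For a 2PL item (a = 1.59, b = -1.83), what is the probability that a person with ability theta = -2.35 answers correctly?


a*(theta - b) = 1.59 * (-2.35 - -1.83) = -0.8268
exp(--0.8268) = 2.286
P = 1 / (1 + 2.286)
P = 0.3043

0.3043


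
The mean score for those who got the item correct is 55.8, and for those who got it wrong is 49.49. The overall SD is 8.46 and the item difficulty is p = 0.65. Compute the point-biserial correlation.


q = 1 - p = 0.35
rpb = ((M1 - M0) / SD) * sqrt(p * q)
rpb = ((55.8 - 49.49) / 8.46) * sqrt(0.65 * 0.35)
rpb = 0.3558

0.3558


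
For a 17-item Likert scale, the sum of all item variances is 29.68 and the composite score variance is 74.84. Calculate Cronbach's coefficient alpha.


alpha = (k/(k-1)) * (1 - sum(si^2)/s_total^2)
= (17/16) * (1 - 29.68/74.84)
alpha = 0.6411

0.6411


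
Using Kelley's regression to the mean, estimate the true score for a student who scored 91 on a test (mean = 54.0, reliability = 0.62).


T_est = rxx * X + (1 - rxx) * mean
T_est = 0.62 * 91 + 0.38 * 54.0
T_est = 56.42 + 20.52
T_est = 76.94

76.94


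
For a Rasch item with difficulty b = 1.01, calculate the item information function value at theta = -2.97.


P = 1/(1+exp(-(-2.97-1.01))) = 0.0183
I = P*(1-P) = 0.0183 * 0.9817
I = 0.018

0.018


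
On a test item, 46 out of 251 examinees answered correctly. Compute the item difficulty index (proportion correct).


Item difficulty p = number correct / total examinees
p = 46 / 251
p = 0.1833

0.1833


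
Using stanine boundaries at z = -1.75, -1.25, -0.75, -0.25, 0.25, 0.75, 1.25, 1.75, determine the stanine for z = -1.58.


Stanine boundaries: [-1.75, -1.25, -0.75, -0.25, 0.25, 0.75, 1.25, 1.75]
z = -1.58
Check each boundary:
  z >= -1.75 -> could be stanine 2
  z < -1.25
  z < -0.75
  z < -0.25
  z < 0.25
  z < 0.75
  z < 1.25
  z < 1.75
Highest qualifying boundary gives stanine = 2

2


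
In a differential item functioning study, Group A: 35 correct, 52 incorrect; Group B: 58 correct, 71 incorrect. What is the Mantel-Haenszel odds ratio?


Odds_A = 35/52 = 0.6731
Odds_B = 58/71 = 0.8169
OR = Odds_A / Odds_B = 0.6731 / 0.8169
Exactly, OR = (35 * 71) / (52 * 58) = 2485 / 3016
OR = 0.8239

0.8239


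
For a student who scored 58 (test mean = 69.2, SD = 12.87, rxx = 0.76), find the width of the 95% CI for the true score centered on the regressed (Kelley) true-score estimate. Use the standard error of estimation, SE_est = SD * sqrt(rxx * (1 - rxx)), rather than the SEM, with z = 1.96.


True score estimate = 0.76*58 + 0.24*69.2 = 60.688
SE_est = SD * sqrt(rxx * (1 - rxx)) = 12.87 * sqrt(0.76 * 0.24) = 12.87 * sqrt(0.1824) = 5.49656
CI = T_est +/- z * SE_est, so width = 2 * z * SE_est = 2 * 1.96 * 5.49656
Width = 21.5465

21.5465


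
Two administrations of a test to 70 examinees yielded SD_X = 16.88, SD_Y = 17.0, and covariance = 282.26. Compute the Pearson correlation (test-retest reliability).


r = cov(X,Y) / (SD_X * SD_Y)
r = 282.26 / (16.88 * 17.0)
r = 282.26 / 286.96
r = 0.9836

0.9836


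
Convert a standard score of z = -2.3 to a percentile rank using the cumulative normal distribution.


CDF(z) = 0.5 * (1 + erf(z/sqrt(2)))
erf(-1.6263) = -0.9786
CDF = 0.0107
Percentile rank = 0.0107 * 100 = 1.07

1.07


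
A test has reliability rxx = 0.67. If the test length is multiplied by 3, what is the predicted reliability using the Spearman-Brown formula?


r_new = (n * rxx) / (1 + (n-1) * rxx)
r_new = (3 * 0.67) / (1 + 2 * 0.67)
r_new = 2.01 / 2.34
r_new = 0.859

0.859


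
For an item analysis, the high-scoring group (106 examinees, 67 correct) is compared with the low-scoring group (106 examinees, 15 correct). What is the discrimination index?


p_upper = 67/106 = 0.6321
p_lower = 15/106 = 0.1415
D = 0.6321 - 0.1415 = 0.4906

0.4906


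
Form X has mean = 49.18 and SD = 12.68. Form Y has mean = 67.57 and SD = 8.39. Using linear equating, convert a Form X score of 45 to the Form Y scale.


slope = SD_Y / SD_X = 8.39 / 12.68 ~ 0.6617
intercept = mean_Y - slope * mean_X = 67.57 - (8.39 / 12.68) * 49.18 ~ 35.029
Y = slope * X + intercept. To avoid rounding drift from the rounded slope/intercept, evaluate the equivalent form Y = mean_Y + SD_Y * (X - mean_X) / SD_X at full precision:
Y = 67.57 + 8.39 * (45 - 49.18) / 12.68
Y = 67.57 - 8.39 * 4.18 / 12.68
Y = 67.57 - 35.0702 / 12.68
Y = 67.57 - 2.7658
Y = 64.8042

64.8042


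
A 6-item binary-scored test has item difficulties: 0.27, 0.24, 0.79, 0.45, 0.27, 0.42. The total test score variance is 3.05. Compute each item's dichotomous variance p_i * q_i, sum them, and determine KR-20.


For each item, compute p_i * q_i:
  Item 1: 0.27 * 0.73 = 0.1971
  Item 2: 0.24 * 0.76 = 0.1824
  Item 3: 0.79 * 0.21 = 0.1659
  Item 4: 0.45 * 0.55 = 0.2475
  Item 5: 0.27 * 0.73 = 0.1971
  Item 6: 0.42 * 0.58 = 0.2436
Sum(p_i * q_i) = 0.1971 + 0.1824 + 0.1659 + 0.2475 + 0.1971 + 0.2436 = 1.2336
KR-20 = (k/(k-1)) * (1 - Sum(p_i*q_i) / Var_total)
= (6/5) * (1 - 1.2336/3.05)
= 1.2 * 0.5955
KR-20 = 0.7146

0.7146


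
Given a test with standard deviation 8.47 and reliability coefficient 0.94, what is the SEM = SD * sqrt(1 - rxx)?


SEM = SD * sqrt(1 - rxx)
SEM = 8.47 * sqrt(1 - 0.94)
SEM = 8.47 * sqrt(0.06) = 8.47 * 0.244949
SEM = 2.0747

2.0747


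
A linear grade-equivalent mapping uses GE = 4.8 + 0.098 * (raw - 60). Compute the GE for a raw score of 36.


raw - median = 36 - 60 = -24
slope * diff = 0.098 * -24 = -2.352
GE = 4.8 + -2.352
GE = 2.448

2.448


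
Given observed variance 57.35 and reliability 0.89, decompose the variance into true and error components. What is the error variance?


var_true = rxx * var_obs = 0.89 * 57.35 = 51.0415
var_error = var_obs - var_true
var_error = 57.35 - 51.0415
var_error = 6.3085

6.3085


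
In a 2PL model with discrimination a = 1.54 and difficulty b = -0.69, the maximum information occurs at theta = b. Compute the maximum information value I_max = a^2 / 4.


For 2PL, max info at theta = b = -0.69
I_max = a^2 / 4 = 1.54^2 / 4
= 2.3716 / 4
I_max = 0.5929

0.5929


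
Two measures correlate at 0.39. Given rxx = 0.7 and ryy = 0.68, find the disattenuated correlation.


r_corrected = rxy / sqrt(rxx * ryy)
= 0.39 / sqrt(0.7 * 0.68)
= 0.39 / sqrt(0.476)
= 0.39 / 0.689928
r_corrected = 0.5653

0.5653


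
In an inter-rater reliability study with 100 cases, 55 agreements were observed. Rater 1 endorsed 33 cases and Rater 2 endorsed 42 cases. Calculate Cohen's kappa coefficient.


P_o = 55/100 = 0.55
P_e = (33*42 + 67*58) / 10000 = 0.5272
kappa = (P_o - P_e) / (1 - P_e)
kappa = (0.55 - 0.5272) / (1 - 0.5272)
kappa = 0.0482

0.0482


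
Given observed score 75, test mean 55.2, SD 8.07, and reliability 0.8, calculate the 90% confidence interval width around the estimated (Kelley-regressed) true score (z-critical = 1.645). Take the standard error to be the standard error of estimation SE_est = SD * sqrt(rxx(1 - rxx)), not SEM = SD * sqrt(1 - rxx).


True score estimate = 0.8*75 + 0.2*55.2 = 71.04
SE_est = SD * sqrt(rxx * (1 - rxx)) = 8.07 * sqrt(0.8 * 0.2) = 8.07 * sqrt(0.16) = 3.228
CI = T_est +/- z * SE_est, so width = 2 * z * SE_est = 2 * 1.645 * 3.228
Width = 10.6201

10.6201


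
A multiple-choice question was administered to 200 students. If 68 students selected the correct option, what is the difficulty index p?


Item difficulty p = number correct / total examinees
p = 68 / 200
p = 0.34

0.34


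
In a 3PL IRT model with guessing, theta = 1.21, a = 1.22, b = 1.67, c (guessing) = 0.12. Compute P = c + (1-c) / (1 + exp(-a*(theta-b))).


logit = 1.22*(1.21 - 1.67) = -0.5612
P* = 1/(1 + exp(--0.5612)) = 0.3633
P = 0.12 + (1 - 0.12) * 0.3633
P = 0.4397

0.4397


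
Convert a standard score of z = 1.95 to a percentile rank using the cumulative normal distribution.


CDF(z) = 0.5 * (1 + erf(z/sqrt(2)))
erf(1.3789) = 0.9488
CDF = 0.9744
Percentile rank = 0.9744 * 100 = 97.44

97.44


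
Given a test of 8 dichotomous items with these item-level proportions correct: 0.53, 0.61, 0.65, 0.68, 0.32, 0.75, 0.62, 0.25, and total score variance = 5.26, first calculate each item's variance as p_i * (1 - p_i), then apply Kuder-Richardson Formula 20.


For each item, compute p_i * q_i:
  Item 1: 0.53 * 0.47 = 0.2491
  Item 2: 0.61 * 0.39 = 0.2379
  Item 3: 0.65 * 0.35 = 0.2275
  Item 4: 0.68 * 0.32 = 0.2176
  Item 5: 0.32 * 0.68 = 0.2176
  Item 6: 0.75 * 0.25 = 0.1875
  Item 7: 0.62 * 0.38 = 0.2356
  Item 8: 0.25 * 0.75 = 0.1875
Sum(p_i * q_i) = 0.2491 + 0.2379 + 0.2275 + 0.2176 + 0.2176 + 0.1875 + 0.2356 + 0.1875 = 1.7603
KR-20 = (k/(k-1)) * (1 - Sum(p_i*q_i) / Var_total)
= (8/7) * (1 - 1.7603/5.26)
= 1.1429 * 0.6653
KR-20 = 0.7604

0.7604


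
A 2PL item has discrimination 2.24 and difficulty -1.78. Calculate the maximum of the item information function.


For 2PL, max info at theta = b = -1.78
I_max = a^2 / 4 = 2.24^2 / 4
= 5.0176 / 4
I_max = 1.2544

1.2544


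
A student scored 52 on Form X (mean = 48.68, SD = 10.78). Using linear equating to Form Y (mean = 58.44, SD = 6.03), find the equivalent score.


slope = SD_Y / SD_X = 6.03 / 10.78 ~ 0.5594
intercept = mean_Y - slope * mean_X = 58.44 - (6.03 / 10.78) * 48.68 ~ 31.2099
Y = slope * X + intercept. To avoid rounding drift from the rounded slope/intercept, evaluate the equivalent form Y = mean_Y + SD_Y * (X - mean_X) / SD_X at full precision:
Y = 58.44 + 6.03 * (52 - 48.68) / 10.78
Y = 58.44 + 6.03 * 3.32 / 10.78
Y = 58.44 + 20.0196 / 10.78
Y = 58.44 + 1.8571
Y = 60.2971

60.2971


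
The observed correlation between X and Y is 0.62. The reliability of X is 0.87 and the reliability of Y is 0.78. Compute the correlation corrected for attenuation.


r_corrected = rxy / sqrt(rxx * ryy)
= 0.62 / sqrt(0.87 * 0.78)
= 0.62 / sqrt(0.6786)
= 0.62 / 0.823772
r_corrected = 0.7526

0.7526


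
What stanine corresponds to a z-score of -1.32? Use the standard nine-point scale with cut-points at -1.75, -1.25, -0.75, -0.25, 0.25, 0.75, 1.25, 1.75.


Stanine boundaries: [-1.75, -1.25, -0.75, -0.25, 0.25, 0.75, 1.25, 1.75]
z = -1.32
Check each boundary:
  z >= -1.75 -> could be stanine 2
  z < -1.25
  z < -0.75
  z < -0.25
  z < 0.25
  z < 0.75
  z < 1.25
  z < 1.75
Highest qualifying boundary gives stanine = 2

2


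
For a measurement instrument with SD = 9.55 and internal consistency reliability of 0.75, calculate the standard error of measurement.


SEM = SD * sqrt(1 - rxx)
SEM = 9.55 * sqrt(1 - 0.75)
SEM = 9.55 * sqrt(0.25) = 9.55 * 0.5
SEM = 4.775

4.775


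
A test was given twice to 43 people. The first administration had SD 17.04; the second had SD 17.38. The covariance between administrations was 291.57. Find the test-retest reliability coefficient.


r = cov(X,Y) / (SD_X * SD_Y)
r = 291.57 / (17.04 * 17.38)
r = 291.57 / 296.1552
r = 0.9845

0.9845


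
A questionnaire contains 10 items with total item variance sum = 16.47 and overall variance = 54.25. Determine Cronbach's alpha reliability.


alpha = (k/(k-1)) * (1 - sum(si^2)/s_total^2)
= (10/9) * (1 - 16.47/54.25)
alpha = 0.7738

0.7738


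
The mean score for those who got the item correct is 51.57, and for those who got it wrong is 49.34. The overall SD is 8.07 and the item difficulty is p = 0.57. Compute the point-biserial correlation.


q = 1 - p = 0.43
rpb = ((M1 - M0) / SD) * sqrt(p * q)
rpb = ((51.57 - 49.34) / 8.07) * sqrt(0.57 * 0.43)
rpb = 0.1368

0.1368


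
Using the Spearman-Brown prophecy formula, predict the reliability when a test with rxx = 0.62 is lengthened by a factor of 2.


r_new = (n * rxx) / (1 + (n-1) * rxx)
r_new = (2 * 0.62) / (1 + 1 * 0.62)
r_new = 1.24 / 1.62
r_new = 0.7654

0.7654


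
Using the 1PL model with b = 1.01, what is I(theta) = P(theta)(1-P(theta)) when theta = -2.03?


P = 1/(1+exp(-(-2.03-1.01))) = 0.0457
I = P*(1-P) = 0.0457 * 0.9543
I = 0.0436

0.0436


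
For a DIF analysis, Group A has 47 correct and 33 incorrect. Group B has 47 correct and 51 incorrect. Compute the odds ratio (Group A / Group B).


Odds_A = 47/33 = 1.4242
Odds_B = 47/51 = 0.9216
OR = Odds_A / Odds_B = 1.4242 / 0.9216
Exactly, OR = (47 * 51) / (33 * 47) = 2397 / 1551
OR = 1.5455

1.5455


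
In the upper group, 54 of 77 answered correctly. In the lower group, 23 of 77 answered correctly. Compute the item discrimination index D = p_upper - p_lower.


p_upper = 54/77 = 0.7013
p_lower = 23/77 = 0.2987
D = 0.7013 - 0.2987 = 0.4026

0.4026


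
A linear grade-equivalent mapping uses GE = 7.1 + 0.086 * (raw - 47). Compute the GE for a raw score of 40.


raw - median = 40 - 47 = -7
slope * diff = 0.086 * -7 = -0.602
GE = 7.1 + -0.602
GE = 6.498

6.498


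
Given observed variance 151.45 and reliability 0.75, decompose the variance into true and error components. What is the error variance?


var_true = rxx * var_obs = 0.75 * 151.45 = 113.5875
var_error = var_obs - var_true
var_error = 151.45 - 113.5875
var_error = 37.8625

37.8625


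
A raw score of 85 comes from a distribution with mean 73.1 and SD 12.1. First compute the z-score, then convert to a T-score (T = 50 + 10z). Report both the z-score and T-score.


z = (X - mean) / SD = (85 - 73.1) / 12.1
z = 11.9 / 12.1
z = 0.9835
T-score = T = 50 + 10z
Carry z at full precision (z = 11.9 / 12.1) into the conversion:
T-score = 50 + 10 * (11.9 / 12.1) = 50 + 119 / 12.1
T-score = 50 + 9.8347
T-score = 59.8347

59.8347


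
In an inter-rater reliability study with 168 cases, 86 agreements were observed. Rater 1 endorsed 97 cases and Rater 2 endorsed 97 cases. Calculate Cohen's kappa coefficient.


P_o = 86/168 = 0.511905
P_e = (97*97 + 71*71) / 28224 = 0.511976
kappa = (P_o - P_e) / (1 - P_e)
kappa = (0.511905 - 0.511976) / (1 - 0.511976)
kappa = -0.0001

-0.0001


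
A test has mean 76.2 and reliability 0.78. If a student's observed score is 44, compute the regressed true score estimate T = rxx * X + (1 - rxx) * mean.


T_est = rxx * X + (1 - rxx) * mean
T_est = 0.78 * 44 + 0.22 * 76.2
T_est = 34.32 + 16.764
T_est = 51.084

51.084


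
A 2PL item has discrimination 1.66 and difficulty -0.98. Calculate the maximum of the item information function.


For 2PL, max info at theta = b = -0.98
I_max = a^2 / 4 = 1.66^2 / 4
= 2.7556 / 4
I_max = 0.6889

0.6889


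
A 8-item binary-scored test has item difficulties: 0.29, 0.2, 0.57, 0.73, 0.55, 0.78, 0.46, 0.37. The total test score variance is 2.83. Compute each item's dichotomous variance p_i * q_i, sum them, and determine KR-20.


For each item, compute p_i * q_i:
  Item 1: 0.29 * 0.71 = 0.2059
  Item 2: 0.2 * 0.8 = 0.16
  Item 3: 0.57 * 0.43 = 0.2451
  Item 4: 0.73 * 0.27 = 0.1971
  Item 5: 0.55 * 0.45 = 0.2475
  Item 6: 0.78 * 0.22 = 0.1716
  Item 7: 0.46 * 0.54 = 0.2484
  Item 8: 0.37 * 0.63 = 0.2331
Sum(p_i * q_i) = 0.2059 + 0.16 + 0.2451 + 0.1971 + 0.2475 + 0.1716 + 0.2484 + 0.2331 = 1.7087
KR-20 = (k/(k-1)) * (1 - Sum(p_i*q_i) / Var_total)
= (8/7) * (1 - 1.7087/2.83)
= 1.1429 * 0.3962
KR-20 = 0.4528

0.4528


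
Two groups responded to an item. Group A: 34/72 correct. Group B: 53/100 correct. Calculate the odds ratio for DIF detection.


Odds_A = 34/38 = 0.8947
Odds_B = 53/47 = 1.1277
OR = Odds_A / Odds_B = 0.8947 / 1.1277
Exactly, OR = (34 * 47) / (38 * 53) = 1598 / 2014
OR = 0.7934

0.7934


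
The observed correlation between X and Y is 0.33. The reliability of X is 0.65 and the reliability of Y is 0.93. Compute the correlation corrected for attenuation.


r_corrected = rxy / sqrt(rxx * ryy)
= 0.33 / sqrt(0.65 * 0.93)
= 0.33 / sqrt(0.6045)
= 0.33 / 0.777496
r_corrected = 0.4244

0.4244


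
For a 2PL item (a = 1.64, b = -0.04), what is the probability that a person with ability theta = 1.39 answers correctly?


a*(theta - b) = 1.64 * (1.39 - -0.04) = 2.3452
exp(-2.3452) = 0.0958
P = 1 / (1 + 0.0958)
P = 0.9126

0.9126


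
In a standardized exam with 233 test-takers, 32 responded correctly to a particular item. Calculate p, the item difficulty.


Item difficulty p = number correct / total examinees
p = 32 / 233
p = 0.1373

0.1373


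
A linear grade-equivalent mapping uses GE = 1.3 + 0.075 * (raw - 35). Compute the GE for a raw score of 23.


raw - median = 23 - 35 = -12
slope * diff = 0.075 * -12 = -0.9
GE = 1.3 + -0.9
GE = 0.4

0.4


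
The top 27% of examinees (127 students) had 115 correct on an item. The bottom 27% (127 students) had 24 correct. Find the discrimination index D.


p_upper = 115/127 = 0.9055
p_lower = 24/127 = 0.189
D = 0.9055 - 0.189 = 0.7165

0.7165


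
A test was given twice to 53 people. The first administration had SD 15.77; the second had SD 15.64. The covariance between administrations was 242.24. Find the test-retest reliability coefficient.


r = cov(X,Y) / (SD_X * SD_Y)
r = 242.24 / (15.77 * 15.64)
r = 242.24 / 246.6428
r = 0.9821

0.9821


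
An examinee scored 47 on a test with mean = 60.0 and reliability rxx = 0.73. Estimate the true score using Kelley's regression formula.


T_est = rxx * X + (1 - rxx) * mean
T_est = 0.73 * 47 + 0.27 * 60.0
T_est = 34.31 + 16.2
T_est = 50.51

50.51


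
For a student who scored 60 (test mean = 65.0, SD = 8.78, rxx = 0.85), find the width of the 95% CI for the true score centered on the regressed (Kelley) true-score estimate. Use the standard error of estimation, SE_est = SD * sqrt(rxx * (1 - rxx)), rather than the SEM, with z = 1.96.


True score estimate = 0.85*60 + 0.15*65.0 = 60.75
SE_est = SD * sqrt(rxx * (1 - rxx)) = 8.78 * sqrt(0.85 * 0.15) = 8.78 * sqrt(0.1275) = 3.135087
CI = T_est +/- z * SE_est, so width = 2 * z * SE_est = 2 * 1.96 * 3.135087
Width = 12.2895

12.2895


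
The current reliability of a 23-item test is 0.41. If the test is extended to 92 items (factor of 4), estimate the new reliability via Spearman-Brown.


r_new = (n * rxx) / (1 + (n-1) * rxx)
r_new = (4 * 0.41) / (1 + 3 * 0.41)
r_new = 1.64 / 2.23
r_new = 0.7354

0.7354


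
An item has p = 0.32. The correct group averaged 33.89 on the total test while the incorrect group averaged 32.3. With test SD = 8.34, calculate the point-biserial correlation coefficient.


q = 1 - p = 0.68
rpb = ((M1 - M0) / SD) * sqrt(p * q)
rpb = ((33.89 - 32.3) / 8.34) * sqrt(0.32 * 0.68)
rpb = 0.0889

0.0889


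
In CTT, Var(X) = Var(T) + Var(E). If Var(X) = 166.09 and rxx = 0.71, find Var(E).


var_true = rxx * var_obs = 0.71 * 166.09 = 117.9239
var_error = var_obs - var_true
var_error = 166.09 - 117.9239
var_error = 48.1661

48.1661


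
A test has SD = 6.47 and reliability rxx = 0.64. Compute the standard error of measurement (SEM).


SEM = SD * sqrt(1 - rxx)
SEM = 6.47 * sqrt(1 - 0.64)
SEM = 6.47 * sqrt(0.36) = 6.47 * 0.6
SEM = 3.882

3.882


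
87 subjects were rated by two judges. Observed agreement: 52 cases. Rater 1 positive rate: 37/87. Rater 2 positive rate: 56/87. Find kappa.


P_o = 52/87 = 0.597701
P_e = (37*56 + 50*31) / 7569 = 0.478531
kappa = (P_o - P_e) / (1 - P_e)
kappa = (0.597701 - 0.478531) / (1 - 0.478531)
kappa = 0.2285

0.2285


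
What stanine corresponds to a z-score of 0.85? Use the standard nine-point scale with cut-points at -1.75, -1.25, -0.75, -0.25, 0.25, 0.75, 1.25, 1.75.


Stanine boundaries: [-1.75, -1.25, -0.75, -0.25, 0.25, 0.75, 1.25, 1.75]
z = 0.85
Check each boundary:
  z >= -1.75 -> could be stanine 2
  z >= -1.25 -> could be stanine 3
  z >= -0.75 -> could be stanine 4
  z >= -0.25 -> could be stanine 5
  z >= 0.25 -> could be stanine 6
  z >= 0.75 -> could be stanine 7
  z < 1.25
  z < 1.75
Highest qualifying boundary gives stanine = 7

7


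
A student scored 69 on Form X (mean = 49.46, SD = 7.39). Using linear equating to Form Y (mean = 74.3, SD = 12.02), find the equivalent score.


slope = SD_Y / SD_X = 12.02 / 7.39 ~ 1.6265
intercept = mean_Y - slope * mean_X = 74.3 - (12.02 / 7.39) * 49.46 ~ -6.1478
Y = slope * X + intercept. To avoid rounding drift from the rounded slope/intercept, evaluate the equivalent form Y = mean_Y + SD_Y * (X - mean_X) / SD_X at full precision:
Y = 74.3 + 12.02 * (69 - 49.46) / 7.39
Y = 74.3 + 12.02 * 19.54 / 7.39
Y = 74.3 + 234.8708 / 7.39
Y = 74.3 + 31.7822
Y = 106.0822

106.0822


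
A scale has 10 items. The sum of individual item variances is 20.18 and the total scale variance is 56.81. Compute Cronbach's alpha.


alpha = (k/(k-1)) * (1 - sum(si^2)/s_total^2)
= (10/9) * (1 - 20.18/56.81)
alpha = 0.7164

0.7164


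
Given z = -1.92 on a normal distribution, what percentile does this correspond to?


CDF(z) = 0.5 * (1 + erf(z/sqrt(2)))
erf(-1.3576) = -0.9451
CDF = 0.0274
Percentile rank = 0.0274 * 100 = 2.74

2.74


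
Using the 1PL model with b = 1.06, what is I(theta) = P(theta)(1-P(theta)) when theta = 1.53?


P = 1/(1+exp(-(1.53-1.06))) = 0.6154
I = P*(1-P) = 0.6154 * 0.3846
I = 0.2367

0.2367


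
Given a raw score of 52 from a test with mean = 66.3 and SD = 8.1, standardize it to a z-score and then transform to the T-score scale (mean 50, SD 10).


z = (X - mean) / SD = (52 - 66.3) / 8.1
z = -14.3 / 8.1
z = -1.7654
T-score = T = 50 + 10z
Carry z at full precision (z = -14.3 / 8.1) into the conversion:
T-score = 50 + 10 * (-14.3 / 8.1) = 50 + -143 / 8.1
T-score = 50 + -17.6543
T-score = 32.3457

32.3457


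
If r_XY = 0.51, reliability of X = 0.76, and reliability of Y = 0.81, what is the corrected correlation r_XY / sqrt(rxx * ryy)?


r_corrected = rxy / sqrt(rxx * ryy)
= 0.51 / sqrt(0.76 * 0.81)
= 0.51 / sqrt(0.6156)
= 0.51 / 0.784602
r_corrected = 0.65

0.65


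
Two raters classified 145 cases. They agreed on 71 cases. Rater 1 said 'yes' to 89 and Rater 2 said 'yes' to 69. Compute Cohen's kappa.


P_o = 71/145 = 0.489655
P_e = (89*69 + 56*76) / 21025 = 0.494507
kappa = (P_o - P_e) / (1 - P_e)
kappa = (0.489655 - 0.494507) / (1 - 0.494507)
kappa = -0.0096

-0.0096


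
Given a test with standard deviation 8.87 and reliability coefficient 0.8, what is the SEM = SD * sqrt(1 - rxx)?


SEM = SD * sqrt(1 - rxx)
SEM = 8.87 * sqrt(1 - 0.8)
SEM = 8.87 * sqrt(0.2) = 8.87 * 0.447214
SEM = 3.9668

3.9668


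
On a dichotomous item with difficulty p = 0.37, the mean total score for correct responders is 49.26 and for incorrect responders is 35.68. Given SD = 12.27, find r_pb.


q = 1 - p = 0.63
rpb = ((M1 - M0) / SD) * sqrt(p * q)
rpb = ((49.26 - 35.68) / 12.27) * sqrt(0.37 * 0.63)
rpb = 0.5344

0.5344


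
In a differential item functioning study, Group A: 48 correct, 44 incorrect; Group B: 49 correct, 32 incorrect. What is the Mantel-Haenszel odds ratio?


Odds_A = 48/44 = 1.0909
Odds_B = 49/32 = 1.5312
OR = Odds_A / Odds_B = 1.0909 / 1.5312
Exactly, OR = (48 * 32) / (44 * 49) = 1536 / 2156
OR = 0.7124

0.7124
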